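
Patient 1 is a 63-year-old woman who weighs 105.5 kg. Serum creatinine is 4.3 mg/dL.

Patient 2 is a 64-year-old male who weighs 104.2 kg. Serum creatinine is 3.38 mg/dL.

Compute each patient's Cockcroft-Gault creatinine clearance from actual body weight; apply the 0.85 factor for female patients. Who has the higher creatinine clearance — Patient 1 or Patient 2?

Patient 1: CrCl = (140 − 63) × 105.5 / (72 × 4.3) × 0.85 = 8123.5 / 309.60 × 0.85 ≈ 22.3 mL/min
Patient 2: CrCl = (140 − 64) × 104.2 / (72 × 3.38) = 7919.2 / 243.36 ≈ 32.5 mL/min
22.3 vs 32.5 mL/min → Patient 2 is higher.

Patient 2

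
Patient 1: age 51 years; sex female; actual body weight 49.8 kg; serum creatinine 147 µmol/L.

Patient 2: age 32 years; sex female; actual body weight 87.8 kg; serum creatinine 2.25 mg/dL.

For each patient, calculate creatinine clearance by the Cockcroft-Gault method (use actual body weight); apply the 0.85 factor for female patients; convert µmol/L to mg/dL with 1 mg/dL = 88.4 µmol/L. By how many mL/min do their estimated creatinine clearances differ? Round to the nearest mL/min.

Patient 1: SCr = 147 / 88.4 = 1.663 mg/dL
Patient 1: CrCl = (140 − 51) × 49.8 / (72 × 1.663) × 0.85 = 4432.2 / 119.74 × 0.85 ≈ 31.5 mL/min
Patient 2: CrCl = (140 − 32) × 87.8 / (72 × 2.25) × 0.85 = 9482.4 / 162.00 × 0.85 ≈ 49.8 mL/min
|31.5 − 49.8| = 18.3 mL/min

18 mL/min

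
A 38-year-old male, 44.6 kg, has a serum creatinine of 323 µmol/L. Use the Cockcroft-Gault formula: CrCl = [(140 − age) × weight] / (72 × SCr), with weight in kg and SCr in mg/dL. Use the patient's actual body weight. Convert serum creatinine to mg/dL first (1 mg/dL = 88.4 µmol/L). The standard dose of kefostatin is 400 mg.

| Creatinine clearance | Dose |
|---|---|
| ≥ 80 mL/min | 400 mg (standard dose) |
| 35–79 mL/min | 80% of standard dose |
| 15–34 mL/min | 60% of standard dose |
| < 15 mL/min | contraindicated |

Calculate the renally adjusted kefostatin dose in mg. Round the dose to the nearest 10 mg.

SCr = 323 / 88.4 = 3.654 mg/dL
CrCl = (140 − 38) × 44.6 / (72 × 3.654) = 4549.2 / 263.09 ≈ 17.3 mL/min
CrCl ≈ 17 mL/min → bracket 15–34 mL/min.
60% of 400 mg = 240 mg

240 mg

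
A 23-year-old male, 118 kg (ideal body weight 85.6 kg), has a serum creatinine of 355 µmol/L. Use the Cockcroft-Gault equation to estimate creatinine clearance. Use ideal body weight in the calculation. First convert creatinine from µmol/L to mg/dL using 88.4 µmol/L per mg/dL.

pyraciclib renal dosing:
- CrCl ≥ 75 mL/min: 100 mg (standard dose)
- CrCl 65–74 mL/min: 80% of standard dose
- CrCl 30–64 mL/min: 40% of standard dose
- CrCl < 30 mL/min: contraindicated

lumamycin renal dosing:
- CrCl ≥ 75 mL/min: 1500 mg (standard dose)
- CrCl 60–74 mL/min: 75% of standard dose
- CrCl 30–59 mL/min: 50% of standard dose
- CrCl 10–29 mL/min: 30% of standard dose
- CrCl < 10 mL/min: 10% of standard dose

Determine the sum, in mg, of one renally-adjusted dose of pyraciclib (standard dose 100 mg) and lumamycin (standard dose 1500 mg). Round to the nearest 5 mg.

790 mg

SCr = 355 / 88.4 = 4.016 mg/dL
CrCl = (140 − 23) × 85.6 / (72 × 4.016) = 10015.2 / 289.15 ≈ 34.6 mL/min
CrCl ≈ 35 mL/min.
pyraciclib: 30–64 mL/min → 40% of 100 mg = 40 mg.
lumamycin: 30–59 mL/min → 50% of 1500 mg = 750 mg.
Total = 40 + 750 = 790 mg.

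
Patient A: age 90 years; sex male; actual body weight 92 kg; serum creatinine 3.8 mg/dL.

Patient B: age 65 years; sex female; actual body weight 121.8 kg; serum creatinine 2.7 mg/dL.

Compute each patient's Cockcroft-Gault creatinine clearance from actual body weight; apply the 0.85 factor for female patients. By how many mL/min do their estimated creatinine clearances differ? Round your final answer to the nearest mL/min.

23 mL/min

Patient A: CrCl = (140 − 90) × 92 / (72 × 3.8) = 4600.0 / 273.60 ≈ 16.8 mL/min
Patient B: CrCl = (140 − 65) × 121.8 / (72 × 2.7) × 0.85 = 9135.0 / 194.40 × 0.85 ≈ 39.9 mL/min
|16.8 − 39.9| = 23.1 mL/min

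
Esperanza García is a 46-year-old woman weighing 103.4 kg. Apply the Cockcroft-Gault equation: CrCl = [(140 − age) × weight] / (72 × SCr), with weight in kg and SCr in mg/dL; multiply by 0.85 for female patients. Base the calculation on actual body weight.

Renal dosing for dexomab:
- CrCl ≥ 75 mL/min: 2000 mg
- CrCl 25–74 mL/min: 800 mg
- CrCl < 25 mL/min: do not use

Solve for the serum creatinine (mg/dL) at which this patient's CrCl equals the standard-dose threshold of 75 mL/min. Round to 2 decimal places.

Standard dose requires CrCl ≥ 75 mL/min.
Set (140 − 46) × 103.4 × 0.85 / (72 × SCr) = 75
SCr = (140 − 46) × 103.4 × 0.85 / (72 × 75) = 1.530 mg/dL

1.53 mg/dL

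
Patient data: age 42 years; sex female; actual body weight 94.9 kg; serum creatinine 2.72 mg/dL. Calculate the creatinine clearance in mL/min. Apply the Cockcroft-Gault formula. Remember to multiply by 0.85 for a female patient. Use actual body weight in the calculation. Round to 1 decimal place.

40.4 mL/min

CrCl = (140 − 42) × 94.9 / (72 × 2.72) × 0.85 = 9300.2 / 195.84 × 0.85 ≈ 40.4 mL/min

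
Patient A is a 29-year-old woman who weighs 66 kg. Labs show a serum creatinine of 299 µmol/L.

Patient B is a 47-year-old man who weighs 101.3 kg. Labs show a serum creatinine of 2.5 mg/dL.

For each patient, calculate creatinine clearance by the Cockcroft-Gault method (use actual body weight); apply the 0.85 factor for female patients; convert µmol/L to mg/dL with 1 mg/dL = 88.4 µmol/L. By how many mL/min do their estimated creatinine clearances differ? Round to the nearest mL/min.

27 mL/min

Patient A: SCr = 299 / 88.4 = 3.382 mg/dL
Patient A: CrCl = (140 − 29) × 66 / (72 × 3.382) × 0.85 = 7326.0 / 243.50 × 0.85 ≈ 25.6 mL/min
Patient B: CrCl = (140 − 47) × 101.3 / (72 × 2.5) = 9420.9 / 180.00 ≈ 52.3 mL/min
|25.6 − 52.3| = 26.7 mL/min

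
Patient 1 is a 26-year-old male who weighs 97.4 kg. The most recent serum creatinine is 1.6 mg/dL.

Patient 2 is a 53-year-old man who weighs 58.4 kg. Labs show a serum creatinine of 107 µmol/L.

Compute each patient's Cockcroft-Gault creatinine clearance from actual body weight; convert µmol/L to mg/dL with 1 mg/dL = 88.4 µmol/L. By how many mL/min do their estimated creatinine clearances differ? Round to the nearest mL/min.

38 mL/min

Patient 1: CrCl = (140 − 26) × 97.4 / (72 × 1.6) = 11103.6 / 115.20 ≈ 96.4 mL/min
Patient 2: SCr = 107 / 88.4 = 1.21 mg/dL
Patient 2: CrCl = (140 − 53) × 58.4 / (72 × 1.21) = 5080.8 / 87.12 ≈ 58.3 mL/min
|96.4 − 58.3| = 38.1 mL/min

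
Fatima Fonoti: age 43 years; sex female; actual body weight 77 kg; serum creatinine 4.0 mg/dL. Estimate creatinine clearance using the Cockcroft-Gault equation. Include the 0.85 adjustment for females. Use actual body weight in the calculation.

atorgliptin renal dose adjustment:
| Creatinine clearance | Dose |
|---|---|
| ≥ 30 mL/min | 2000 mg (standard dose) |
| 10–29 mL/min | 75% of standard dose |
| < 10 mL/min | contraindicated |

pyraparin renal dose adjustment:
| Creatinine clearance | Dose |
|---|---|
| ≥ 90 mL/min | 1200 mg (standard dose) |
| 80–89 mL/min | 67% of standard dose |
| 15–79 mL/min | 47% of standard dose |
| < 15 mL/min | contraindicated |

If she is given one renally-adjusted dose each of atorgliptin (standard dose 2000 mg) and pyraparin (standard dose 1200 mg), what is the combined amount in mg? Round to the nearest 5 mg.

2065 mg

CrCl = (140 − 43) × 77 / (72 × 4) × 0.85 = 7469.0 / 288.00 × 0.85 ≈ 22.0 mL/min
CrCl ≈ 22 mL/min.
atorgliptin: 10–29 mL/min → 75% of 2000 mg = 1500 mg.
pyraparin: 15–79 mL/min → 47% of 1200 mg = 564 mg.
Total = 1500 + 564 = 2064 mg.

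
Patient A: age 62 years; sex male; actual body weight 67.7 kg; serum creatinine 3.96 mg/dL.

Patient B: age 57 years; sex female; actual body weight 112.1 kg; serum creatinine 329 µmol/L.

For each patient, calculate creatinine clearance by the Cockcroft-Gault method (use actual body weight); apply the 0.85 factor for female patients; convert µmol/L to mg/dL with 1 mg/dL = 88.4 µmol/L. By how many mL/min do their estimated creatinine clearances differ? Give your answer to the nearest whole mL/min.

Patient A: CrCl = (140 − 62) × 67.7 / (72 × 3.96) = 5280.6 / 285.12 ≈ 18.5 mL/min
Patient B: SCr = 329 / 88.4 = 3.722 mg/dL
Patient B: CrCl = (140 − 57) × 112.1 / (72 × 3.722) × 0.85 = 9304.3 / 267.98 × 0.85 ≈ 29.5 mL/min
|18.5 − 29.5| = 11.0 mL/min

11 mL/min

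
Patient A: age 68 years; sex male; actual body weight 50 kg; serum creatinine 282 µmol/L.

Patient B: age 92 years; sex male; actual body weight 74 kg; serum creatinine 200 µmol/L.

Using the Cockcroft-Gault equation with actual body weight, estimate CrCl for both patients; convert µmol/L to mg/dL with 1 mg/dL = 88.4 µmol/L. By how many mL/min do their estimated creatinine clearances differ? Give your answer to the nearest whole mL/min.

6 mL/min

Patient A: SCr = 282 / 88.4 = 3.19 mg/dL
Patient A: CrCl = (140 − 68) × 50 / (72 × 3.19) = 3600.0 / 229.68 ≈ 15.7 mL/min
Patient B: SCr = 200 / 88.4 = 2.262 mg/dL
Patient B: CrCl = (140 − 92) × 74 / (72 × 2.262) = 3552.0 / 162.86 ≈ 21.8 mL/min
|15.7 − 21.8| = 6.1 mL/min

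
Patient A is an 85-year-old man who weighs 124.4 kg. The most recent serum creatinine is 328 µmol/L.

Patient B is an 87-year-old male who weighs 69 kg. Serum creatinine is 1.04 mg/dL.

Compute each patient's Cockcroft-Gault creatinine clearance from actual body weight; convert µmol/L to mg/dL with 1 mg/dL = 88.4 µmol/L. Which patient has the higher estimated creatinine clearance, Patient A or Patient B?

Patient B

Patient A: SCr = 328 / 88.4 = 3.71 mg/dL
Patient A: CrCl = (140 − 85) × 124.4 / (72 × 3.71) = 6842.0 / 267.12 ≈ 25.6 mL/min
Patient B: CrCl = (140 − 87) × 69 / (72 × 1.04) = 3657.0 / 74.88 ≈ 48.8 mL/min
25.6 vs 48.8 mL/min → Patient B is higher.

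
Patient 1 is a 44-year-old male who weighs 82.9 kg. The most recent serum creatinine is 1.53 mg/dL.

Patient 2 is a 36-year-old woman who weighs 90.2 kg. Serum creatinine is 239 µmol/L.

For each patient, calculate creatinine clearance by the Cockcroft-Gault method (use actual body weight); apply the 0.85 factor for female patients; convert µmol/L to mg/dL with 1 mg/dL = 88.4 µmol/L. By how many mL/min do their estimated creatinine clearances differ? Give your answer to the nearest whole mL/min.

Patient 1: CrCl = (140 − 44) × 82.9 / (72 × 1.53) = 7958.4 / 110.16 ≈ 72.2 mL/min
Patient 2: SCr = 239 / 88.4 = 2.704 mg/dL
Patient 2: CrCl = (140 − 36) × 90.2 / (72 × 2.704) × 0.85 = 9380.8 / 194.69 × 0.85 ≈ 41.0 mL/min
|72.2 − 41.0| = 31.2 mL/min

31 mL/min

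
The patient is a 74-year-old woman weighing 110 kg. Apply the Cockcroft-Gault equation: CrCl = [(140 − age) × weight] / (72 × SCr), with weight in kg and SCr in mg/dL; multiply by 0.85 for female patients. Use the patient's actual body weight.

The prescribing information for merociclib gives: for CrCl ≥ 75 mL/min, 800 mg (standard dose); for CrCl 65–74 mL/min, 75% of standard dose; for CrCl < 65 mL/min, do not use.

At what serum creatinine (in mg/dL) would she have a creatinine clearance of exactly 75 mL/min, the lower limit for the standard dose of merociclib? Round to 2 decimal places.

1.14 mg/dL

Standard dose requires CrCl ≥ 75 mL/min.
Set (140 − 74) × 110 × 0.85 / (72 × SCr) = 75
SCr = (140 − 74) × 110 × 0.85 / (72 × 75) = 1.143 mg/dL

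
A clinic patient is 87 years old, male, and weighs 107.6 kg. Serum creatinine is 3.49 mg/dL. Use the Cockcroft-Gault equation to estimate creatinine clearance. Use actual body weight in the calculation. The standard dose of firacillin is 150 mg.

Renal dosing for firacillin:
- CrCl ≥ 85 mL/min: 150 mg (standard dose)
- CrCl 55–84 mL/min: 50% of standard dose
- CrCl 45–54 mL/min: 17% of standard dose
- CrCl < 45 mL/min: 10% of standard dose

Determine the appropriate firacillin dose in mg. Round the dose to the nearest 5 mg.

15 mg

CrCl = (140 − 87) × 107.6 / (72 × 3.49) = 5702.8 / 251.28 ≈ 22.7 mL/min
CrCl ≈ 23 mL/min → bracket < 45 mL/min.
10% of 150 mg = 15 mg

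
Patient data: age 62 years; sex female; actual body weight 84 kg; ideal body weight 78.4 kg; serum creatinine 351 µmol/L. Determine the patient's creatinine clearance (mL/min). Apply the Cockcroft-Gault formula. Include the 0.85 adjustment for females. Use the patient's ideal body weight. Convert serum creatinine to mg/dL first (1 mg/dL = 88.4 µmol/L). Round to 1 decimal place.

SCr = 351 / 88.4 = 3.971 mg/dL
CrCl = (140 − 62) × 78.4 / (72 × 3.971) × 0.85 = 6115.2 / 285.91 × 0.85 ≈ 18.2 mL/min

18.2 mL/min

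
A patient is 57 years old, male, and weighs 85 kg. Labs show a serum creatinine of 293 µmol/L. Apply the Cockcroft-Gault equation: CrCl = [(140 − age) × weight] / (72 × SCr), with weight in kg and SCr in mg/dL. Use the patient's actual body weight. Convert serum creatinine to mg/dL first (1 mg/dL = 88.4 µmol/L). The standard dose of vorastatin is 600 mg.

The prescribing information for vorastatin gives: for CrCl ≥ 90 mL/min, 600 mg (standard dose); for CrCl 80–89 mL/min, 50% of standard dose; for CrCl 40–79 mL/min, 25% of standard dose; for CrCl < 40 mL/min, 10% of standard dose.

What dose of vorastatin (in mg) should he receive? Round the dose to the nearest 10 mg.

60 mg

SCr = 293 / 88.4 = 3.314 mg/dL
CrCl = (140 − 57) × 85 / (72 × 3.314) = 7055.0 / 238.61 ≈ 29.6 mL/min
CrCl ≈ 30 mL/min → bracket < 40 mL/min.
10% of 600 mg = 60 mg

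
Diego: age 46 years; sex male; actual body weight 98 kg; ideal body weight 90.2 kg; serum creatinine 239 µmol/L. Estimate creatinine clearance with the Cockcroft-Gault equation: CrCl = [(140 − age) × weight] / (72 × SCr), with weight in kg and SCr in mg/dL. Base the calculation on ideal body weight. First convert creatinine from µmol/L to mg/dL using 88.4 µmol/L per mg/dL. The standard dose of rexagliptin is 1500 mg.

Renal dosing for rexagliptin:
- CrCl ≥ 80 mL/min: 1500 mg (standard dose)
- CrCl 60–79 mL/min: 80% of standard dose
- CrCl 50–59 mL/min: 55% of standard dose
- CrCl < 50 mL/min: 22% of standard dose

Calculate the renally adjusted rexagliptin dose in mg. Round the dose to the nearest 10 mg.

SCr = 239 / 88.4 = 2.704 mg/dL
CrCl = (140 − 46) × 90.2 / (72 × 2.704) = 8478.8 / 194.69 ≈ 43.6 mL/min
CrCl ≈ 44 mL/min → bracket < 50 mL/min.
22% of 1500 mg = 330 mg

330 mg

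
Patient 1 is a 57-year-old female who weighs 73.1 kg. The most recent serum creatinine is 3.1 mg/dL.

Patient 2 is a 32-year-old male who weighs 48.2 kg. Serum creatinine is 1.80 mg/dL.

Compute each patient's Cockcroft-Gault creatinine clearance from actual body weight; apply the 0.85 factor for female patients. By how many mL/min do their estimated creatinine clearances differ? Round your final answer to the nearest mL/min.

17 mL/min

Patient 1: CrCl = (140 − 57) × 73.1 / (72 × 3.1) × 0.85 = 6067.3 / 223.20 × 0.85 ≈ 23.1 mL/min
Patient 2: CrCl = (140 − 32) × 48.2 / (72 × 1.8) = 5205.6 / 129.60 ≈ 40.2 mL/min
|23.1 − 40.2| = 17.1 mL/min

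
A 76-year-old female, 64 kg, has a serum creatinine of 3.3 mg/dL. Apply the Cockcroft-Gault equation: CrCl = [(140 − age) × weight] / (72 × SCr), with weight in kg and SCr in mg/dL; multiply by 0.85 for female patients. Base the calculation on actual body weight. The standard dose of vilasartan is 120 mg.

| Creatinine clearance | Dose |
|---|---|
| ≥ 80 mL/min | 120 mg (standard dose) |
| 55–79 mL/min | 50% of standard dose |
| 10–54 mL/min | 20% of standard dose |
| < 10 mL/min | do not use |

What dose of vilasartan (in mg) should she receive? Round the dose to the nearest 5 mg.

CrCl = (140 − 76) × 64 / (72 × 3.3) × 0.85 = 4096.0 / 237.60 × 0.85 ≈ 14.7 mL/min
CrCl ≈ 15 mL/min → bracket 10–54 mL/min.
20% of 120 mg = 24 mg → 25 mg

25 mg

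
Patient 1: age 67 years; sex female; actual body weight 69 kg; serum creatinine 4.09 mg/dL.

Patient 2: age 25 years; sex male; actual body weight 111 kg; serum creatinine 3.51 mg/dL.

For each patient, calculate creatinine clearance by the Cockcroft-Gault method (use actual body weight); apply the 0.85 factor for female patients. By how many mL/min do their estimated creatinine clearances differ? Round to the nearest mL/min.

36 mL/min

Patient 1: CrCl = (140 − 67) × 69 / (72 × 4.09) × 0.85 = 5037.0 / 294.48 × 0.85 ≈ 14.5 mL/min
Patient 2: CrCl = (140 − 25) × 111 / (72 × 3.51) = 12765.0 / 252.72 ≈ 50.5 mL/min
|14.5 − 50.5| = 36.0 mL/min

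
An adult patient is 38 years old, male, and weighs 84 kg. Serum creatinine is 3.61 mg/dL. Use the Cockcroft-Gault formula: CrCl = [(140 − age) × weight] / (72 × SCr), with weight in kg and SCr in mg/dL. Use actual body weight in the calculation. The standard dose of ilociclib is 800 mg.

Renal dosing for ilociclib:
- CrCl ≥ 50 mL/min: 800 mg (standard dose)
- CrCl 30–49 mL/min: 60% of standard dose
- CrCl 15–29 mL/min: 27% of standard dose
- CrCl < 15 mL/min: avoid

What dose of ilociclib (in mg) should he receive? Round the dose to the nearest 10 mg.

480 mg

CrCl = (140 − 38) × 84 / (72 × 3.61) = 8568.0 / 259.92 ≈ 33.0 mL/min
CrCl ≈ 33 mL/min → bracket 30–49 mL/min.
60% of 800 mg = 480 mg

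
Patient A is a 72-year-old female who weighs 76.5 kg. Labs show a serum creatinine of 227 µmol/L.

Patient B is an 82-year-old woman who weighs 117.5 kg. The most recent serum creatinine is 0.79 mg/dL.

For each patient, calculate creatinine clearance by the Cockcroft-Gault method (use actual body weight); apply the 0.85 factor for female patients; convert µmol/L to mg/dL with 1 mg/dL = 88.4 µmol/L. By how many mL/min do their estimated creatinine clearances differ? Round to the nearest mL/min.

78 mL/min

Patient A: SCr = 227 / 88.4 = 2.568 mg/dL
Patient A: CrCl = (140 − 72) × 76.5 / (72 × 2.568) × 0.85 = 5202.0 / 184.90 × 0.85 ≈ 23.9 mL/min
Patient B: CrCl = (140 − 82) × 117.5 / (72 × 0.79) × 0.85 = 6815.0 / 56.88 × 0.85 ≈ 101.8 mL/min
|23.9 − 101.8| = 77.9 mL/min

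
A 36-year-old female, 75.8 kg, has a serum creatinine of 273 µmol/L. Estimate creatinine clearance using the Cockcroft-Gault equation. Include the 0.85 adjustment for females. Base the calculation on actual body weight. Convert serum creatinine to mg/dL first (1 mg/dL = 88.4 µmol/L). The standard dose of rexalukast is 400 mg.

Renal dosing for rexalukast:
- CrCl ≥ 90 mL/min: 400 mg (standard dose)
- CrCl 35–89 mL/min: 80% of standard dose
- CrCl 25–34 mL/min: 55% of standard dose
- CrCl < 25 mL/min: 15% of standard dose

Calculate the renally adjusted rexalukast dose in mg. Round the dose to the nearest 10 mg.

220 mg

SCr = 273 / 88.4 = 3.088 mg/dL
CrCl = (140 − 36) × 75.8 / (72 × 3.088) × 0.85 = 7883.2 / 222.34 × 0.85 ≈ 30.1 mL/min
CrCl ≈ 30 mL/min → bracket 25–34 mL/min.
55% of 400 mg = 220 mg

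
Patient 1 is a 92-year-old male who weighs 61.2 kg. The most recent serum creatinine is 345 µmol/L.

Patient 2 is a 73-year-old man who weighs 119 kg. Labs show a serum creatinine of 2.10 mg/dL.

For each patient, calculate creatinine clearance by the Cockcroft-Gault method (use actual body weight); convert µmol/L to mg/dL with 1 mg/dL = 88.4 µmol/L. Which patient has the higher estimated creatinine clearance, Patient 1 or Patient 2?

Patient 1: SCr = 345 / 88.4 = 3.903 mg/dL
Patient 1: CrCl = (140 − 92) × 61.2 / (72 × 3.903) = 2937.6 / 281.02 ≈ 10.5 mL/min
Patient 2: CrCl = (140 − 73) × 119 / (72 × 2.1) = 7973.0 / 151.20 ≈ 52.7 mL/min
10.5 vs 52.7 mL/min → Patient 2 is higher.

Patient 2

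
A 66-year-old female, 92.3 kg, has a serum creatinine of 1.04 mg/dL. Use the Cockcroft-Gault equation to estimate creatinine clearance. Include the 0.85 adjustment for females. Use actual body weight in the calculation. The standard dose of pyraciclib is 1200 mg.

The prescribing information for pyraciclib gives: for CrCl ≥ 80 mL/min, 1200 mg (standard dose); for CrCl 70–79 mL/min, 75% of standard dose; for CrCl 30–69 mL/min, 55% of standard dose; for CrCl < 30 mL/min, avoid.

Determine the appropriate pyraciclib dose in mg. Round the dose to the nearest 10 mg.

900 mg

CrCl = (140 − 66) × 92.3 / (72 × 1.04) × 0.85 = 6830.2 / 74.88 × 0.85 ≈ 77.5 mL/min
CrCl ≈ 78 mL/min → bracket 70–79 mL/min.
75% of 1200 mg = 900 mg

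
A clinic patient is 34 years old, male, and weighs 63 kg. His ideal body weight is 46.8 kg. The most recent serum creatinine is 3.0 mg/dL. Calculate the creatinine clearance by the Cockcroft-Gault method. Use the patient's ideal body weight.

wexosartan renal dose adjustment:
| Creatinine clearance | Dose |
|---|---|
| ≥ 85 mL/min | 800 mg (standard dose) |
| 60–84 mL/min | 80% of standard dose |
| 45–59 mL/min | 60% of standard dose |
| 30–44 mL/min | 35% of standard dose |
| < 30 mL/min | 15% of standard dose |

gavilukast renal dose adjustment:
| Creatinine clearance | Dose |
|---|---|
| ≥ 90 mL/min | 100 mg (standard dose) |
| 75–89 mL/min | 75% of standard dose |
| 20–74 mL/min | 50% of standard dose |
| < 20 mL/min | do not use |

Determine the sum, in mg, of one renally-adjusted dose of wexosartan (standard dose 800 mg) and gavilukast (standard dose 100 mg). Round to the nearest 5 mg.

170 mg

CrCl = (140 − 34) × 46.8 / (72 × 3) = 4960.8 / 216.00 ≈ 23.0 mL/min
CrCl ≈ 23 mL/min.
wexosartan: < 30 mL/min → 15% of 800 mg = 120 mg.
gavilukast: 20–74 mL/min → 50% of 100 mg = 50 mg.
Total = 120 + 50 = 170 mg.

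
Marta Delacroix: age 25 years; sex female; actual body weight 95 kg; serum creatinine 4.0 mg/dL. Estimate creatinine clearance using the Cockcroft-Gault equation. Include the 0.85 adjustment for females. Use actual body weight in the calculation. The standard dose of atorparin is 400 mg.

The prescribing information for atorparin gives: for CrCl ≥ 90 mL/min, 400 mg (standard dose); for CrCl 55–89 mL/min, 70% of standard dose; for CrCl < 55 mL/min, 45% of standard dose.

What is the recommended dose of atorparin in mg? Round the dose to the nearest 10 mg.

CrCl = (140 − 25) × 95 / (72 × 4) × 0.85 = 10925.0 / 288.00 × 0.85 ≈ 32.2 mL/min
CrCl ≈ 32 mL/min → bracket < 55 mL/min.
45% of 400 mg = 180 mg

180 mg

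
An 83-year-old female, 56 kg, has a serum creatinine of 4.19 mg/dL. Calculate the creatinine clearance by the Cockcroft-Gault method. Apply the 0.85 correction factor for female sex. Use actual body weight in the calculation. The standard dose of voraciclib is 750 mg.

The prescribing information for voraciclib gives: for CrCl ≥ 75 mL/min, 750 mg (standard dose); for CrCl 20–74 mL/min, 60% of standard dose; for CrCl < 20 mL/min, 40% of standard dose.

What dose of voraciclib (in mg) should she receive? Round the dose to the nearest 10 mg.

300 mg

CrCl = (140 − 83) × 56 / (72 × 4.19) × 0.85 = 3192.0 / 301.68 × 0.85 ≈ 9.0 mL/min
CrCl ≈ 9 mL/min → bracket < 20 mL/min.
40% of 750 mg = 300 mg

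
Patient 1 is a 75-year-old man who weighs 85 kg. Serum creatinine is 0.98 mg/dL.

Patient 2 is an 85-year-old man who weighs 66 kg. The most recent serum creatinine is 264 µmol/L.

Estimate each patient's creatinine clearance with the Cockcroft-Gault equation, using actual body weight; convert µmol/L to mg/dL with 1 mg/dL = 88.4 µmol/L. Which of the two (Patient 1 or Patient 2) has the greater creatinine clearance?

Patient 1

Patient 1: CrCl = (140 − 75) × 85 / (72 × 0.98) = 5525.0 / 70.56 ≈ 78.3 mL/min
Patient 2: SCr = 264 / 88.4 = 2.986 mg/dL
Patient 2: CrCl = (140 − 85) × 66 / (72 × 2.986) = 3630.0 / 214.99 ≈ 16.9 mL/min
78.3 vs 16.9 mL/min → Patient 1 is higher.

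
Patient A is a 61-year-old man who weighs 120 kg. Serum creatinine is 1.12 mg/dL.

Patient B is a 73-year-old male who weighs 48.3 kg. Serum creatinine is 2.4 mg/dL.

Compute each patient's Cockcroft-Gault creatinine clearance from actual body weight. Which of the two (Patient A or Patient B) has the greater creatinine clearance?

Patient A

Patient A: CrCl = (140 − 61) × 120 / (72 × 1.12) = 9480.0 / 80.64 ≈ 117.6 mL/min
Patient B: CrCl = (140 − 73) × 48.3 / (72 × 2.4) = 3236.1 / 172.80 ≈ 18.7 mL/min
117.6 vs 18.7 mL/min → Patient A is higher.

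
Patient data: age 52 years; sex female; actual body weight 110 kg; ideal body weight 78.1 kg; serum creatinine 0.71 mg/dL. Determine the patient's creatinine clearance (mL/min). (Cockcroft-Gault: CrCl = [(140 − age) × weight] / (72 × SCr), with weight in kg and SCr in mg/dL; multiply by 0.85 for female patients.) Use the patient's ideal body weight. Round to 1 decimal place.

114.3 mL/min

CrCl = (140 − 52) × 78.1 / (72 × 0.71) × 0.85 = 6872.8 / 51.12 × 0.85 ≈ 114.3 mL/min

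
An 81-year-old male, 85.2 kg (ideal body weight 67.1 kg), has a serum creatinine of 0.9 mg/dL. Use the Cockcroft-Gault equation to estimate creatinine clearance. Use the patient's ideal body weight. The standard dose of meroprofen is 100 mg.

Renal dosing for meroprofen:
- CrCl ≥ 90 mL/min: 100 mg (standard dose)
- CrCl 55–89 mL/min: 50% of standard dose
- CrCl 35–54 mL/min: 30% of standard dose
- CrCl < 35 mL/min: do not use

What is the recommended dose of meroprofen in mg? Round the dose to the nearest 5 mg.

CrCl = (140 − 81) × 67.1 / (72 × 0.9) = 3958.9 / 64.80 ≈ 61.1 mL/min
CrCl ≈ 61 mL/min → bracket 55–89 mL/min.
50% of 100 mg = 50 mg

50 mg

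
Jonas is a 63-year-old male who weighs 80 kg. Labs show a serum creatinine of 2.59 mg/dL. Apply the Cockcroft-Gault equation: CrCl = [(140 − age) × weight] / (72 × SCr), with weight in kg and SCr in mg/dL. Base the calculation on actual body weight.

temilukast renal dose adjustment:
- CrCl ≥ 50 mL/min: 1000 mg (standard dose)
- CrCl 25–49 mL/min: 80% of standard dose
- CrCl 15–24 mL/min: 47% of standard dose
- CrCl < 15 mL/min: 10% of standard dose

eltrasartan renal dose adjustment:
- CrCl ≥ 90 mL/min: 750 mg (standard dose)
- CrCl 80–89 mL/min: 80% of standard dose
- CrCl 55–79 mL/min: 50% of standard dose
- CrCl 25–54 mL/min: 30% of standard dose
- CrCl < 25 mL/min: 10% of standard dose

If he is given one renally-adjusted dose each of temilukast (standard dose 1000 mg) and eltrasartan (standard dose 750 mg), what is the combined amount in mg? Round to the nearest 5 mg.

CrCl = (140 − 63) × 80 / (72 × 2.59) = 6160.0 / 186.48 ≈ 33.0 mL/min
CrCl ≈ 33 mL/min.
temilukast: 25–49 mL/min → 80% of 1000 mg = 800 mg.
eltrasartan: 25–54 mL/min → 30% of 750 mg = 225 mg.
Total = 800 + 225 = 1025 mg.

1025 mg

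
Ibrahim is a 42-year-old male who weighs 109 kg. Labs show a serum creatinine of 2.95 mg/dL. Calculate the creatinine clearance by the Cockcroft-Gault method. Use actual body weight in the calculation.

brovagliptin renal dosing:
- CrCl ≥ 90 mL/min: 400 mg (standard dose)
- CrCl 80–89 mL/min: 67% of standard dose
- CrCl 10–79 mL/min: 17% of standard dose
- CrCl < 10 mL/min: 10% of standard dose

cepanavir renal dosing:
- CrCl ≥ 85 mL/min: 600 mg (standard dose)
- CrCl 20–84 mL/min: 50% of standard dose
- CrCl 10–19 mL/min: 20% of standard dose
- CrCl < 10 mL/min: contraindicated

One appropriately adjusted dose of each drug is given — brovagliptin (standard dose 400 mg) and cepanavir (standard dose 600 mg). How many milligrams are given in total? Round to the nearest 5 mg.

CrCl = (140 − 42) × 109 / (72 × 2.95) = 10682.0 / 212.40 ≈ 50.3 mL/min
CrCl ≈ 50 mL/min.
brovagliptin: 10–79 mL/min → 17% of 400 mg = 68 mg.
cepanavir: 20–84 mL/min → 50% of 600 mg = 300 mg.
Total = 68 + 300 = 368 mg.

370 mg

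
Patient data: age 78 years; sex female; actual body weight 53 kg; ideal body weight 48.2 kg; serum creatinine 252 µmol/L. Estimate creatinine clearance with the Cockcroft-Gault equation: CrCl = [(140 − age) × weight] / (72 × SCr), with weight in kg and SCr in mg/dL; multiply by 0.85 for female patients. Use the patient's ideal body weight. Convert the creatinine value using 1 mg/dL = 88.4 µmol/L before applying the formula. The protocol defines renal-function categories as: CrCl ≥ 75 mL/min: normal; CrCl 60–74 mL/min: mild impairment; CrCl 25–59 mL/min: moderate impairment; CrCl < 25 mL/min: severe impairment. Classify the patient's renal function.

severe impairment

SCr = 252 / 88.4 = 2.851 mg/dL
CrCl = (140 − 78) × 48.2 / (72 × 2.851) × 0.85 = 2988.4 / 205.27 × 0.85 ≈ 12.4 mL/min
12 mL/min falls in the 'severe impairment' range.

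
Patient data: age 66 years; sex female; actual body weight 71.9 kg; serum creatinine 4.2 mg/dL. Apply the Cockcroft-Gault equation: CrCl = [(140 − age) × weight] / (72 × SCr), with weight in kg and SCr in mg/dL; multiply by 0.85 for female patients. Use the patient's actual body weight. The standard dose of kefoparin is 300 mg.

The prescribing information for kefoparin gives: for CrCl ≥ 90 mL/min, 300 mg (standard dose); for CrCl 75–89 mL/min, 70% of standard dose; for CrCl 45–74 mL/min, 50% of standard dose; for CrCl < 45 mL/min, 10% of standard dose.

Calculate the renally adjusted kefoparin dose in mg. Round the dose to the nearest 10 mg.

30 mg

CrCl = (140 − 66) × 71.9 / (72 × 4.2) × 0.85 = 5320.6 / 302.40 × 0.85 ≈ 15.0 mL/min
CrCl ≈ 15 mL/min → bracket < 45 mL/min.
10% of 300 mg = 30 mg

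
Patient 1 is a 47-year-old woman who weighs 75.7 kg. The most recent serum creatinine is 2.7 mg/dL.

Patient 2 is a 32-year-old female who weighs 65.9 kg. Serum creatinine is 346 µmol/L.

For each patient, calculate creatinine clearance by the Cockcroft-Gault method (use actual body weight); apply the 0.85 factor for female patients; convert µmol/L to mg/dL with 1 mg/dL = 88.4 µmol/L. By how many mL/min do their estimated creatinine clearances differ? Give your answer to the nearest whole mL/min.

9 mL/min

Patient 1: CrCl = (140 − 47) × 75.7 / (72 × 2.7) × 0.85 = 7040.1 / 194.40 × 0.85 ≈ 30.8 mL/min
Patient 2: SCr = 346 / 88.4 = 3.914 mg/dL
Patient 2: CrCl = (140 − 32) × 65.9 / (72 × 3.914) × 0.85 = 7117.2 / 281.81 × 0.85 ≈ 21.5 mL/min
|30.8 − 21.5| = 9.3 mL/min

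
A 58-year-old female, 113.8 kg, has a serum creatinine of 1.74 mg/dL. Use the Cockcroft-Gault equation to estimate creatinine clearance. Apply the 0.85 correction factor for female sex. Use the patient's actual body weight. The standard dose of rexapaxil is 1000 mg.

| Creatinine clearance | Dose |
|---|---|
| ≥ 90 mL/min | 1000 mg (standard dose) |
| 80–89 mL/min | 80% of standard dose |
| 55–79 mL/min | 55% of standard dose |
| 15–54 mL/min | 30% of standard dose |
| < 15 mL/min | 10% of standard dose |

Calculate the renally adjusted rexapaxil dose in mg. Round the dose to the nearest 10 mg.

550 mg

CrCl = (140 − 58) × 113.8 / (72 × 1.74) × 0.85 = 9331.6 / 125.28 × 0.85 ≈ 63.3 mL/min
CrCl ≈ 63 mL/min → bracket 55–79 mL/min.
55% of 1000 mg = 550 mg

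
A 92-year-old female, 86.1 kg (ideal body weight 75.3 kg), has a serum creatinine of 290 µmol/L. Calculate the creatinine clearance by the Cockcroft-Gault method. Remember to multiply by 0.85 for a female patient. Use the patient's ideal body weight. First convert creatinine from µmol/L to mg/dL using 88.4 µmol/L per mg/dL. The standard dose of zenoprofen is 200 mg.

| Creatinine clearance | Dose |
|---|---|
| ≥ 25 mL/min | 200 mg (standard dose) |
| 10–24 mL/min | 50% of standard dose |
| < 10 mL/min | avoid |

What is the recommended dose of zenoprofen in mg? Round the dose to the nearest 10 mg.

SCr = 290 / 88.4 = 3.281 mg/dL
CrCl = (140 − 92) × 75.3 / (72 × 3.281) × 0.85 = 3614.4 / 236.23 × 0.85 ≈ 13.0 mL/min
CrCl ≈ 13 mL/min → bracket 10–24 mL/min.
50% of 200 mg = 100 mg

100 mg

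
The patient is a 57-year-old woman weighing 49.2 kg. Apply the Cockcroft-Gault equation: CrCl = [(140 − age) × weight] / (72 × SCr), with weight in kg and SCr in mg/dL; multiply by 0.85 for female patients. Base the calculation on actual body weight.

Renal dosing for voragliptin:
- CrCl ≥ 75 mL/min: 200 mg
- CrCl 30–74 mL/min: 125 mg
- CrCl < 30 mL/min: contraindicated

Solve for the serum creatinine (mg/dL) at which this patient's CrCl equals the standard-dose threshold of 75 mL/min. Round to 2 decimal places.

0.64 mg/dL

Standard dose requires CrCl ≥ 75 mL/min.
Set (140 − 57) × 49.2 × 0.85 / (72 × SCr) = 75
SCr = (140 − 57) × 49.2 × 0.85 / (72 × 75) = 0.643 mg/dL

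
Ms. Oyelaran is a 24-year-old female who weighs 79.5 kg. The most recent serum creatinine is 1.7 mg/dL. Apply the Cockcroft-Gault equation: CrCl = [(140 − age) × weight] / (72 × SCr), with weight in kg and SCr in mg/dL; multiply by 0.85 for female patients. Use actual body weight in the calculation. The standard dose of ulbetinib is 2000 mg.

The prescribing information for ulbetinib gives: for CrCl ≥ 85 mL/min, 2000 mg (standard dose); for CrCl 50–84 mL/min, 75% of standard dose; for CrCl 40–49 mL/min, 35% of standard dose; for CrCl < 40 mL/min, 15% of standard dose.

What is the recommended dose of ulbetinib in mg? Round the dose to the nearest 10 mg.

1500 mg

CrCl = (140 − 24) × 79.5 / (72 × 1.7) × 0.85 = 9222.0 / 122.40 × 0.85 ≈ 64.0 mL/min
CrCl ≈ 64 mL/min → bracket 50–84 mL/min.
75% of 2000 mg = 1500 mg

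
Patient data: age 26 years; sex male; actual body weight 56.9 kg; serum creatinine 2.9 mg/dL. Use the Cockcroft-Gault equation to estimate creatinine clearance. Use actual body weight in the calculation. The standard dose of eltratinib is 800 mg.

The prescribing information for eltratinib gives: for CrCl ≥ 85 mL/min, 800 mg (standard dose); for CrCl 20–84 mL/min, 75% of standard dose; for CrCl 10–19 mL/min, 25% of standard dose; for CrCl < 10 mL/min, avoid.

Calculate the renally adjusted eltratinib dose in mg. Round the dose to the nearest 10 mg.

CrCl = (140 − 26) × 56.9 / (72 × 2.9) = 6486.6 / 208.80 ≈ 31.1 mL/min
CrCl ≈ 31 mL/min → bracket 20–84 mL/min.
75% of 800 mg = 600 mg

600 mg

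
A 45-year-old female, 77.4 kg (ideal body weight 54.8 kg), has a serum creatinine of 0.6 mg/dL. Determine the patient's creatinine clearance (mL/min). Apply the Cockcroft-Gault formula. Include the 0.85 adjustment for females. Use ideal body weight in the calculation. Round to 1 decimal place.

CrCl = (140 − 45) × 54.8 / (72 × 0.6) × 0.85 = 5206.0 / 43.20 × 0.85 ≈ 102.4 mL/min

102.4 mL/min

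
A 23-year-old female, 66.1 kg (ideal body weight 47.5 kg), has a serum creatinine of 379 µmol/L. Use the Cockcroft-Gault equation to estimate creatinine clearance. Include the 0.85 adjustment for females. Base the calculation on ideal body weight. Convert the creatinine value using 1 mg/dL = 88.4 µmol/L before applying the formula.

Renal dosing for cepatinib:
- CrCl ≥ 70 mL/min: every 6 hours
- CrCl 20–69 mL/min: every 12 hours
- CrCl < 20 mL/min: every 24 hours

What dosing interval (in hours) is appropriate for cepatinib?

every 24 hours

SCr = 379 / 88.4 = 4.287 mg/dL
CrCl = (140 − 23) × 47.5 / (72 × 4.287) × 0.85 = 5557.5 / 308.66 × 0.85 ≈ 15.3 mL/min
CrCl ≈ 15 mL/min → bracket < 20 mL/min → every 24 hours.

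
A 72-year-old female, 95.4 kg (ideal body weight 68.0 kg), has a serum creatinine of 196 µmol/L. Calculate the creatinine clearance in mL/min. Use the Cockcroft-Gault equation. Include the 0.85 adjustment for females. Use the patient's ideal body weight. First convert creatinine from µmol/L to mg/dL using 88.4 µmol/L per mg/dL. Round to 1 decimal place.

SCr = 196 / 88.4 = 2.217 mg/dL
CrCl = (140 − 72) × 68 / (72 × 2.217) × 0.85 = 4624.0 / 159.62 × 0.85 ≈ 24.6 mL/min

24.6 mL/min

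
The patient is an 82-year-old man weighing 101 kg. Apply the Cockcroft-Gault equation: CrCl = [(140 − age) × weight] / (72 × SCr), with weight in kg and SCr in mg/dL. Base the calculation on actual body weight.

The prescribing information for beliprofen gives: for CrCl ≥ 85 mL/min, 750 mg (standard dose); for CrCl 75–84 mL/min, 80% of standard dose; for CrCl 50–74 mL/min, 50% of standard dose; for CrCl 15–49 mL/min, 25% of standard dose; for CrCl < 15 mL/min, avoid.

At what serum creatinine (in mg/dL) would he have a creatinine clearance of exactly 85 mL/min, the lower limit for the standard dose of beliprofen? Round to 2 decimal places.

0.96 mg/dL

Standard dose requires CrCl ≥ 85 mL/min.
Set (140 − 82) × 101 / (72 × SCr) = 85
SCr = (140 − 82) × 101 / (72 × 85) = 0.957 mg/dL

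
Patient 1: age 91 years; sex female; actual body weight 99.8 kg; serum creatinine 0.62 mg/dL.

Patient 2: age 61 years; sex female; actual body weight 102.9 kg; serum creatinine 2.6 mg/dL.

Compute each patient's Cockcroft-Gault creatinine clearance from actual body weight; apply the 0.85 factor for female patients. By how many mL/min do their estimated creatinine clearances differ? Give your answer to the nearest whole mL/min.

56 mL/min

Patient 1: CrCl = (140 − 91) × 99.8 / (72 × 0.62) × 0.85 = 4890.2 / 44.64 × 0.85 ≈ 93.1 mL/min
Patient 2: CrCl = (140 − 61) × 102.9 / (72 × 2.6) × 0.85 = 8129.1 / 187.20 × 0.85 ≈ 36.9 mL/min
|93.1 − 36.9| = 56.2 mL/min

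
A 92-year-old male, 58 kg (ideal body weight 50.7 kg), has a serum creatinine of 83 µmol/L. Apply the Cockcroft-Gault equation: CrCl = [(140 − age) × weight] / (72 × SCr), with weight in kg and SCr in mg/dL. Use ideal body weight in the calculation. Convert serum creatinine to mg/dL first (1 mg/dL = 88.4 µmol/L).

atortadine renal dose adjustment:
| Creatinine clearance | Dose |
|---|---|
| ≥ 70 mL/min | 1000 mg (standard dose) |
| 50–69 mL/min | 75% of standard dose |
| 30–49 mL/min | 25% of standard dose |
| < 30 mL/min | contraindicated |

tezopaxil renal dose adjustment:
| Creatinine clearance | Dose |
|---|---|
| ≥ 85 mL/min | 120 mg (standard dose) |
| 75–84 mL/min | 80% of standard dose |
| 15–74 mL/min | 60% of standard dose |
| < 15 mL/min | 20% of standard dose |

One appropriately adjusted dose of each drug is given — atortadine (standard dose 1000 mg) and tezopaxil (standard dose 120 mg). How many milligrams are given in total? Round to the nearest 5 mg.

SCr = 83 / 88.4 = 0.939 mg/dL
CrCl = (140 − 92) × 50.7 / (72 × 0.939) = 2433.6 / 67.61 ≈ 36.0 mL/min
CrCl ≈ 36 mL/min.
atortadine: 30–49 mL/min → 25% of 1000 mg = 250 mg.
tezopaxil: 15–74 mL/min → 60% of 120 mg = 72 mg.
Total = 250 + 72 = 322 mg.

320 mg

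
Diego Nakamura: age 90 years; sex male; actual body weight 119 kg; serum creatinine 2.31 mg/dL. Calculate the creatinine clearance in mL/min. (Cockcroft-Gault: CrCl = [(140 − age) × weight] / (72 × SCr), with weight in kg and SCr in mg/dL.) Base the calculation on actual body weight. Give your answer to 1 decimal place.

35.8 mL/min

CrCl = (140 − 90) × 119 / (72 × 2.31) = 5950.0 / 166.32 ≈ 35.8 mL/min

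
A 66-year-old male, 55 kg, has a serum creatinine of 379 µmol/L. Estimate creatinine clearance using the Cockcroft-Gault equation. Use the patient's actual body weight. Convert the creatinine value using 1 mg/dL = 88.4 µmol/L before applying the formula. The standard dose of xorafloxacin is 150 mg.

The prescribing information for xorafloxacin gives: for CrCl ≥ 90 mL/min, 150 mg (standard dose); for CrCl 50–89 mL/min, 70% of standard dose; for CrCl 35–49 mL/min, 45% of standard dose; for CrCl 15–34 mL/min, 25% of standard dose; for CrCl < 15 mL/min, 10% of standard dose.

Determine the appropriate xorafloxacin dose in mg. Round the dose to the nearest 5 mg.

15 mg

SCr = 379 / 88.4 = 4.287 mg/dL
CrCl = (140 − 66) × 55 / (72 × 4.287) = 4070.0 / 308.66 ≈ 13.2 mL/min
CrCl ≈ 13 mL/min → bracket < 15 mL/min.
10% of 150 mg = 15 mg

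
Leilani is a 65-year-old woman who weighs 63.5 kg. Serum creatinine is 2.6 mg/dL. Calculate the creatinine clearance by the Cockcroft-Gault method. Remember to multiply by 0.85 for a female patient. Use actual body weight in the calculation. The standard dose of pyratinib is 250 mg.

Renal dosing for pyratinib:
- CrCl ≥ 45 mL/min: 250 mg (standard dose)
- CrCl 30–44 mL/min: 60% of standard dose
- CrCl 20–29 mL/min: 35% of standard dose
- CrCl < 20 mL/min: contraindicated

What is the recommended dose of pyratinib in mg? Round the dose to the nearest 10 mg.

90 mg

CrCl = (140 − 65) × 63.5 / (72 × 2.6) × 0.85 = 4762.5 / 187.20 × 0.85 ≈ 21.6 mL/min
CrCl ≈ 22 mL/min → bracket 20–29 mL/min.
35% of 250 mg = 87.5 mg → 90 mg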